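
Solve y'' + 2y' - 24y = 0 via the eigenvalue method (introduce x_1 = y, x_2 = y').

Let x_1 = y, x_2 = y'. Then x_1' = x_2 and x_2' = 24x_1 - 2x_2.
A = [[0,1],[24,-2]]; det(A-λI) = λ^2 + 2λ - 24.
Eigenvalues λ = -6, 4 with eigenvectors (1,-6), (1,4).

y(t) = K_1e^(-6t) + K_2e^(4t)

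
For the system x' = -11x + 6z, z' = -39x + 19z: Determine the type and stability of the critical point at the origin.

unstable spiral

A = [[-11,6],[-39,19]]; det(A-λI) = λ^2 - 8λ + 25.
λ = 4 ± 3i: positive real part.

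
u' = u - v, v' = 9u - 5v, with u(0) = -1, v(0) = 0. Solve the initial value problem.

u(t) = -3te^(-2t) - e^(-2t), v(t) = -9te^(-2t)

Coefficient matrix A = [[1, -1], [9, -5]].
Characteristic polynomial det(A - λI) = λ^2 + 4λ + 4 = 0.
Single eigenvalue λ = -2 with algebraic multiplicity 2.
Eigenvector v = (1,3); generalized eigenvector w with (A-λI)w=v is (0,-1).
General solution: e^(-2t)[C_1·v + C_2·(t·v + w)].
Applying u(0)=-1, v(0)=0 gives C_1=-1, C_2=-3.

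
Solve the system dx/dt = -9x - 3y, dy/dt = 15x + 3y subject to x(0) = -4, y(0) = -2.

Coefficient matrix A = [[-9, -3], [15, 3]].
Characteristic polynomial det(A - λI) = λ^2 + 6λ + 18 = 0.
Eigenvalues λ = -3 ± 3i (complex conjugate pair).
For λ=-3+3i: an eigenvector is (1,-2) - i(0,1) = (1, -2 - i).
A real fundamental pair from Re and Im of e^((-3+3i)t)v: X_1 = e^(-3t)(cos(3t)·(1,-2) + sin(3t)·(0,1)), X_2 = e^(-3t)(sin(3t)·(1,-2) - cos(3t)·(0,1)).
General solution: c_1X_1 + c_2X_2.
Applying x(0)=-4, y(0)=-2 gives c_1=-4, c_2=10.

x(t) = 10e^(-3t)sin(3t) - 4e^(-3t)cos(3t), y(t) = -24e^(-3t)sin(3t) - 2e^(-3t)cos(3t)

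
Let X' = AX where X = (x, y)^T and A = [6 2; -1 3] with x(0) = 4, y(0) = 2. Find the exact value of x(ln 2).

A = [[6,2],[-1,3]]; eigenvalues λ = 4, 5.
Eigenvectors: (-1,1) for λ=4, (-2,1) for λ=5.
From the initial condition, c_1 = 8, c_2 = -6.
x(ln 2) = (8)(2^4)(-1) + (-6)(2^5)(-2) = 256.

256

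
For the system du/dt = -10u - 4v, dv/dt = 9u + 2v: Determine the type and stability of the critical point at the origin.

A = [[-10,-4],[9,2]]; det(A-λI) = λ^2 + 8λ + 16.
repeated λ = -4 with a single eigenvector.

stable improper node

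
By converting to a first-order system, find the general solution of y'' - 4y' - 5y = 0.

Let x_1 = y, x_2 = y'. Then x_1' = x_2 and x_2' = 5x_1 + 4x_2.
A = [[0,1],[5,4]]; det(A-λI) = λ^2 - 4λ - 5.
Eigenvalues λ = -1, 5 with eigenvectors (1,-1), (1,5).

y(t) = C_1e^(-t) + C_2e^(5t)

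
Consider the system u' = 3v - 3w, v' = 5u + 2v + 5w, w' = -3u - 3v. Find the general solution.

u(t) = c_1e^(3t) - 3c_2e^(2t) - c_3e^(-3t), v(t) = c_2e^(2t) + c_3e^(-3t), w(t) = -c_1e^(3t) + 3c_2e^(2t)

Coefficient matrix A = [[0, 3, -3], [5, 2, 5], [-3, -3, 0]].
det(A - λI) = 0 gives eigenvalues λ = 3, 2, -3.
For λ=3: eigenvector (1,0,-1).
For λ=2: eigenvector (-3,1,3).
For λ=-3: eigenvector (-1,1,0).
General solution: c_1e^(3t)(1,0,-1) + c_2e^(2t)(-3,1,3) + c_3e^(-3t)(-1,1,0).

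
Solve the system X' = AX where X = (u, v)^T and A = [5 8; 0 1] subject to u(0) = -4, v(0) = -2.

u(t) = -8e^(5t) + 4e^(t), v(t) = -2e^(t)

Coefficient matrix A = [[5, 8], [0, 1]].
Characteristic polynomial det(A - λI) = λ^2 - 6λ + 5 = 0.
Eigenvalues λ = 1, 5.
For λ=1: (A-λI) row 1 is [4, 8], so an eigenvector is (2, -1).
For λ=5: (A-λI) row 1 is [0, 8], so an eigenvector is (1, 0).
General solution: C_1e^(t)(2,-1) + C_2e^(5t)(1,0).
Applying u(0)=-4, v(0)=-2 gives C_1=2, C_2=-8.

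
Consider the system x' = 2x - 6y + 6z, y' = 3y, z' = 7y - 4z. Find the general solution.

x(t) = c_1e^(2t) + c_2e^(-4t), y(t) = c_3e^(3t), z(t) = -c_2e^(-4t) + c_3e^(3t)

Coefficient matrix A = [[2, -6, 6], [0, 3, 0], [0, 7, -4]].
det(A - λI) = 0 gives eigenvalues λ = 2, -4, 3.
For λ=2: eigenvector (1,0,0).
For λ=-4: eigenvector (1,0,-1).
For λ=3: eigenvector (0,1,1).
General solution: c_1e^(2t)(1,0,0) + c_2e^(-4t)(1,0,-1) + c_3e^(3t)(0,1,1).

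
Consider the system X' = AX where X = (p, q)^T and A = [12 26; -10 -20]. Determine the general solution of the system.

Coefficient matrix A = [[12, 26], [-10, -20]].
Characteristic polynomial det(A - λI) = λ^2 + 8λ + 20 = 0.
Eigenvalues λ = -4 ± 2i (complex conjugate pair).
For λ=-4+2i: an eigenvector is (2,-1) - i(3,-2) = (2 - 3i, -1 + 2i).
A real fundamental pair from Re and Im of e^((-4+2i)t)v: X_1 = e^(-4t)(cos(2t)·(2,-1) + sin(2t)·(3,-2)), X_2 = e^(-4t)(sin(2t)·(2,-1) - cos(2t)·(3,-2)).
General solution: c_1X_1 + c_2X_2.

p(t) = 3c_1e^(-4t)sin(2t) + 2c_1e^(-4t)cos(2t) + 2c_2e^(-4t)sin(2t) - 3c_2e^(-4t)cos(2t), q(t) = -2c_1e^(-4t)sin(2t) - c_1e^(-4t)cos(2t) - c_2e^(-4t)sin(2t) + 2c_2e^(-4t)cos(2t)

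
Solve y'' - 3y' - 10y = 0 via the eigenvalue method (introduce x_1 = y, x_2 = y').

Let x_1 = y, x_2 = y'. Then x_1' = x_2 and x_2' = 10x_1 + 3x_2.
A = [[0,1],[10,3]]; det(A-λI) = λ^2 - 3λ - 10.
Eigenvalues λ = -2, 5 with eigenvectors (1,-2), (1,5).

y(t) = c_1e^(-2t) + c_2e^(5t)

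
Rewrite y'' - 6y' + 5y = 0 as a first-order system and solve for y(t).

y(t) = c_1e^(5t) + c_2e^(t)

Let x_1 = y, x_2 = y'. Then x_1' = x_2 and x_2' = -5x_1 + 6x_2.
A = [[0,1],[-5,6]]; det(A-λI) = λ^2 - 6λ + 5.
Eigenvalues λ = 5, 1 with eigenvectors (1,5), (1,1).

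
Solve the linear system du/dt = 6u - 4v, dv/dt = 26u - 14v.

Coefficient matrix A = [[6, -4], [26, -14]].
Characteristic polynomial det(A - λI) = λ^2 + 8λ + 20 = 0.
Eigenvalues λ = -4 ± 2i (complex conjugate pair).
For λ=-4+2i: an eigenvector is (1,2) - i(1,3) = (1 - i, 2 - 3i).
A real fundamental pair from Re and Im of e^((-4+2i)t)v: X_1 = e^(-4t)(cos(2t)·(1,2) + sin(2t)·(1,3)), X_2 = e^(-4t)(sin(2t)·(1,2) - cos(2t)·(1,3)).
General solution: K_1X_1 + K_2X_2.

u(t) = K_1e^(-4t)sin(2t) + K_1e^(-4t)cos(2t) + K_2e^(-4t)sin(2t) - K_2e^(-4t)cos(2t), v(t) = 3K_1e^(-4t)sin(2t) + 2K_1e^(-4t)cos(2t) + 2K_2e^(-4t)sin(2t) - 3K_2e^(-4t)cos(2t)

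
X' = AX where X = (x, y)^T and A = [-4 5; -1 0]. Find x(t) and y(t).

Coefficient matrix A = [[-4, 5], [-1, 0]].
Characteristic polynomial det(A - λI) = λ^2 + 4λ + 5 = 0.
Eigenvalues λ = -2 ± i (complex conjugate pair).
For λ=-2+i: an eigenvector is (2,1) - i(1,0) = (2 - i, 1).
A real fundamental pair from Re and Im of e^((-2+i)t)v: X_1 = e^(-2t)(cos(t)·(2,1) + sin(t)·(1,0)), X_2 = e^(-2t)(sin(t)·(2,1) - cos(t)·(1,0)).
General solution: c_1X_1 + c_2X_2.

x(t) = c_1e^(-2t)sin(t) + 2c_1e^(-2t)cos(t) + 2c_2e^(-2t)sin(t) - c_2e^(-2t)cos(t), y(t) = c_1e^(-2t)cos(t) + c_2e^(-2t)sin(t)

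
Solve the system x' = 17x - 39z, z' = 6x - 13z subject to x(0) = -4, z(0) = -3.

Coefficient matrix A = [[17, -39], [6, -13]].
Characteristic polynomial det(A - λI) = λ^2 - 4λ + 13 = 0.
Eigenvalues λ = 2 ± 3i (complex conjugate pair).
For λ=2+3i: an eigenvector is (-2,-1) - i(3,1) = (-2 - 3i, -1 - i).
A real fundamental pair from Re and Im of e^((2+3i)t)v: X_1 = e^(2t)(cos(3t)·(-2,-1) + sin(3t)·(3,1)), X_2 = e^(2t)(sin(3t)·(-2,-1) - cos(3t)·(3,1)).
General solution: C_1X_1 + C_2X_2.
Applying x(0)=-4, z(0)=-3 gives C_1=5, C_2=-2.

x(t) = 19e^(2t)sin(3t) - 4e^(2t)cos(3t), z(t) = 7e^(2t)sin(3t) - 3e^(2t)cos(3t)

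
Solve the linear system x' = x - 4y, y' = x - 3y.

Coefficient matrix A = [[1, -4], [1, -3]].
Characteristic polynomial det(A - λI) = λ^2 + 2λ + 1 = 0.
Single eigenvalue λ = -1 with algebraic multiplicity 2.
Eigenvector v = (2,1); generalized eigenvector w with (A-λI)w=v is (-1,-1).
General solution: e^(-t)[K_1·v + K_2·(t·v + w)].

x(t) = 2K_1e^(-t) + 2K_2te^(-t) - K_2e^(-t), y(t) = K_1e^(-t) + K_2te^(-t) - K_2e^(-t)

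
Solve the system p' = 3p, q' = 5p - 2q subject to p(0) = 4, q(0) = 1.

p(t) = 4e^(3t), q(t) = 4e^(3t) - 3e^(-2t)

Coefficient matrix A = [[3, 0], [5, -2]].
Characteristic polynomial det(A - λI) = λ^2 - λ - 6 = 0.
Eigenvalues λ = 3, -2.
For λ=3: (A-λI) row 2 is [5, -5], so an eigenvector is (-1, -1).
For λ=-2: (A-λI) row 1 is [5, 0], so an eigenvector is (0, 1).
General solution: c_1e^(3t)(-1,-1) + c_2e^(-2t)(0,1).
Applying p(0)=4, q(0)=1 gives c_1=-4, c_2=-3.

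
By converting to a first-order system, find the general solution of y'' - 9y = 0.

Let x_1 = y, x_2 = y'. Then x_1' = x_2 and x_2' = 9x_1.
A = [[0,1],[9,0]]; det(A-λI) = λ^2 - 9.
Eigenvalues λ = 3, -3 with eigenvectors (1,3), (1,-3).

y(t) = K_1e^(3t) + K_2e^(-3t)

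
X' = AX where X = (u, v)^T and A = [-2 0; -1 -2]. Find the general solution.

u(t) = c_2e^(-2t), v(t) = -c_1e^(-2t) - c_2te^(-2t)

Coefficient matrix A = [[-2, 0], [-1, -2]].
Characteristic polynomial det(A - λI) = λ^2 + 4λ + 4 = 0.
Single eigenvalue λ = -2 with algebraic multiplicity 2.
Eigenvector v = (0,-1); generalized eigenvector w with (A-λI)w=v is (1,0).
General solution: e^(-2t)[c_1·v + c_2·(t·v + w)].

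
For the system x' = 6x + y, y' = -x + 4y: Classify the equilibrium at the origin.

unstable improper node

A = [[6,1],[-1,4]]; det(A-λI) = λ^2 - 10λ + 25.
repeated λ = 5 with a single eigenvector.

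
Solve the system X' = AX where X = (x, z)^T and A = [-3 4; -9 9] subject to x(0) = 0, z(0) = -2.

x(t) = -8te^(3t), z(t) = -12te^(3t) - 2e^(3t)

Coefficient matrix A = [[-3, 4], [-9, 9]].
Characteristic polynomial det(A - λI) = λ^2 - 6λ + 9 = 0.
Single eigenvalue λ = 3 with algebraic multiplicity 2.
Eigenvector v = (-2,-3); generalized eigenvector w with (A-λI)w=v is (-1,-2).
General solution: e^(3t)[c_1·v + c_2·(t·v + w)].
Applying x(0)=0, z(0)=-2 gives c_1=-2, c_2=4.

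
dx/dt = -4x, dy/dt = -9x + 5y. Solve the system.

Coefficient matrix A = [[-4, 0], [-9, 5]].
Characteristic polynomial det(A - λI) = λ^2 - λ - 20 = 0.
Eigenvalues λ = 5, -4.
For λ=5: (A-λI) row 1 is [-9, 0], so an eigenvector is (0, -1).
For λ=-4: (A-λI) row 2 is [-9, 9], so an eigenvector is (1, 1).
General solution: K_1e^(5t)(0,-1) + K_2e^(-4t)(1,1).

x(t) = K_2e^(-4t), y(t) = -K_1e^(5t) + K_2e^(-4t)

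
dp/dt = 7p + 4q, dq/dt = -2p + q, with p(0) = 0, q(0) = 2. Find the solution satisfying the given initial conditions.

p(t) = 4e^(5t) - 4e^(3t), q(t) = -2e^(5t) + 4e^(3t)

Coefficient matrix A = [[7, 4], [-2, 1]].
Characteristic polynomial det(A - λI) = λ^2 - 8λ + 15 = 0.
Eigenvalues λ = 3, 5.
For λ=3: (A-λI) row 1 is [4, 4], so an eigenvector is (1, -1).
For λ=5: (A-λI) row 1 is [2, 4], so an eigenvector is (-2, 1).
General solution: C_1e^(3t)(1,-1) + C_2e^(5t)(-2,1).
Applying p(0)=0, q(0)=2 gives C_1=-4, C_2=-2.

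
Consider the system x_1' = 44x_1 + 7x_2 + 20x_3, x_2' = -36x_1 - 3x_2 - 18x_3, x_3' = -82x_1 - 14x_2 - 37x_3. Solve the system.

x_1(t) = K_1e^(4t) - K_2e^(3t) - K_3e^(-3t), x_2(t) = 3K_2e^(3t) + K_3e^(-3t), x_3(t) = -2K_1e^(4t) + K_2e^(3t) + 2K_3e^(-3t)

Coefficient matrix A = [[44, 7, 20], [-36, -3, -18], [-82, -14, -37]].
det(A - λI) = 0 gives eigenvalues λ = 4, 3, -3.
For λ=4: eigenvector (1,0,-2).
For λ=3: eigenvector (-1,3,1).
For λ=-3: eigenvector (-1,1,2).
General solution: K_1e^(4t)(1,0,-2) + K_2e^(3t)(-1,3,1) + K_3e^(-3t)(-1,1,2).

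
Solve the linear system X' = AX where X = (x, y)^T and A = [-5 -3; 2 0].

Coefficient matrix A = [[-5, -3], [2, 0]].
Characteristic polynomial det(A - λI) = λ^2 + 5λ + 6 = 0.
Eigenvalues λ = -3, -2.
For λ=-3: (A-λI) row 1 is [-2, -3], so an eigenvector is (-3, 2).
For λ=-2: (A-λI) row 1 is [-3, -3], so an eigenvector is (1, -1).
General solution: K_1e^(-3t)(-3,2) + K_2e^(-2t)(1,-1).

x(t) = -3K_1e^(-3t) + K_2e^(-2t), y(t) = 2K_1e^(-3t) - K_2e^(-2t)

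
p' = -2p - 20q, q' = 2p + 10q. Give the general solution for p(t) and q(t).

Coefficient matrix A = [[-2, -20], [2, 10]].
Characteristic polynomial det(A - λI) = λ^2 - 8λ + 20 = 0.
Eigenvalues λ = 4 ± 2i (complex conjugate pair).
For λ=4+2i: an eigenvector is (3,-1) - i(1,0) = (3 - i, -1).
A real fundamental pair from Re and Im of e^((4+2i)t)v: X_1 = e^(4t)(cos(2t)·(3,-1) + sin(2t)·(1,0)), X_2 = e^(4t)(sin(2t)·(3,-1) - cos(2t)·(1,0)).
General solution: K_1X_1 + K_2X_2.

p(t) = K_1e^(4t)sin(2t) + 3K_1e^(4t)cos(2t) + 3K_2e^(4t)sin(2t) - K_2e^(4t)cos(2t), q(t) = -K_1e^(4t)cos(2t) - K_2e^(4t)sin(2t)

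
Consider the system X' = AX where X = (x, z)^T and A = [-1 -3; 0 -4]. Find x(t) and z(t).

Coefficient matrix A = [[-1, -3], [0, -4]].
Characteristic polynomial det(A - λI) = λ^2 + 5λ + 4 = 0.
Eigenvalues λ = -4, -1.
For λ=-4: (A-λI) row 1 is [3, -3], so an eigenvector is (1, 1).
For λ=-1: (A-λI) row 1 is [0, -3], so an eigenvector is (-1, 0).
General solution: C_1e^(-4t)(1,1) + C_2e^(-t)(-1,0).

x(t) = C_1e^(-4t) - C_2e^(-t), z(t) = C_1e^(-4t)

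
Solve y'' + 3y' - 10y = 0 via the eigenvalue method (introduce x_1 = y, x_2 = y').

y(t) = K_1e^(-5t) + K_2e^(2t)

Let x_1 = y, x_2 = y'. Then x_1' = x_2 and x_2' = 10x_1 - 3x_2.
A = [[0,1],[10,-3]]; det(A-λI) = λ^2 + 3λ - 10.
Eigenvalues λ = -5, 2 with eigenvectors (1,-5), (1,2).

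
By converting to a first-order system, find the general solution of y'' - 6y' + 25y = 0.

Let x_1 = y, x_2 = y'. Then x_1' = x_2 and x_2' = -25x_1 + 6x_2.
A = [[0,1],[-25,6]]; det(A-λI) = λ^2 - 6λ + 25.
Eigenvalues λ = 3 ± 4i.

y(t) = c_1e^(3t)cos(4t) + c_2e^(3t)sin(4t)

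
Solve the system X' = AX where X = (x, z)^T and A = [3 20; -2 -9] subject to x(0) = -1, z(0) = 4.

x(t) = 37e^(-3t)sin(2t) - e^(-3t)cos(2t), z(t) = -11e^(-3t)sin(2t) + 4e^(-3t)cos(2t)

Coefficient matrix A = [[3, 20], [-2, -9]].
Characteristic polynomial det(A - λI) = λ^2 + 6λ + 13 = 0.
Eigenvalues λ = -3 ± 2i (complex conjugate pair).
For λ=-3+2i: an eigenvector is (-1,0) - i(-3,1) = (-1 + 3i, 0 - i).
A real fundamental pair from Re and Im of e^((-3+2i)t)v: X_1 = e^(-3t)(cos(2t)·(-1,0) + sin(2t)·(-3,1)), X_2 = e^(-3t)(sin(2t)·(-1,0) - cos(2t)·(-3,1)).
General solution: c_1X_1 + c_2X_2.
Applying x(0)=-1, z(0)=4 gives c_1=-11, c_2=-4.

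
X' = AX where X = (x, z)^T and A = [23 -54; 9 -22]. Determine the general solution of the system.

x(t) = -2C_1e^(-4t) - 3C_2e^(5t), z(t) = -C_1e^(-4t) - C_2e^(5t)

Coefficient matrix A = [[23, -54], [9, -22]].
Characteristic polynomial det(A - λI) = λ^2 - λ - 20 = 0.
Eigenvalues λ = -4, 5.
For λ=-4: (A-λI) row 1 is [27, -54], so an eigenvector is (-2, -1).
For λ=5: (A-λI) row 1 is [18, -54], so an eigenvector is (-3, -1).
General solution: C_1e^(-4t)(-2,-1) + C_2e^(5t)(-3,-1).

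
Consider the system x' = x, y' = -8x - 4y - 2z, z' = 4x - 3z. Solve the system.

x(t) = C_1e^(t), y(t) = -2C_1e^(t) + C_2e^(-4t) - 2C_3e^(-3t), z(t) = C_1e^(t) + C_3e^(-3t)

Coefficient matrix A = [[1, 0, 0], [-8, -4, -2], [4, 0, -3]].
det(A - λI) = 0 gives eigenvalues λ = 1, -4, -3.
For λ=1: eigenvector (1,-2,1).
For λ=-4: eigenvector (0,1,0).
For λ=-3: eigenvector (0,-2,1).
General solution: C_1e^(t)(1,-2,1) + C_2e^(-4t)(0,1,0) + C_3e^(-3t)(0,-2,1).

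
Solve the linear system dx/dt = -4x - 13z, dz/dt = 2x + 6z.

Coefficient matrix A = [[-4, -13], [2, 6]].
Characteristic polynomial det(A - λI) = λ^2 - 2λ + 2 = 0.
Eigenvalues λ = 1 ± i (complex conjugate pair).
For λ=1+i: an eigenvector is (-3,1) - i(2,-1) = (-3 - 2i, 1 + i).
A real fundamental pair from Re and Im of e^((1+i)t)v: X_1 = e^(t)(cos(t)·(-3,1) + sin(t)·(2,-1)), X_2 = e^(t)(sin(t)·(-3,1) - cos(t)·(2,-1)).
General solution: c_1X_1 + c_2X_2.

x(t) = 2c_1e^(t)sin(t) - 3c_1e^(t)cos(t) - 3c_2e^(t)sin(t) - 2c_2e^(t)cos(t), z(t) = -c_1e^(t)sin(t) + c_1e^(t)cos(t) + c_2e^(t)sin(t) + c_2e^(t)cos(t)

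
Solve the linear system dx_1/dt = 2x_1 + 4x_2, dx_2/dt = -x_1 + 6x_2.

Coefficient matrix A = [[2, 4], [-1, 6]].
Characteristic polynomial det(A - λI) = λ^2 - 8λ + 16 = 0.
Single eigenvalue λ = 4 with algebraic multiplicity 2.
Eigenvector v = (-2,-1); generalized eigenvector w with (A-λI)w=v is (3,1).
General solution: e^(4t)[K_1·v + K_2·(t·v + w)].

x_1(t) = -2K_1e^(4t) - 2K_2te^(4t) + 3K_2e^(4t), x_2(t) = -K_1e^(4t) - K_2te^(4t) + K_2e^(4t)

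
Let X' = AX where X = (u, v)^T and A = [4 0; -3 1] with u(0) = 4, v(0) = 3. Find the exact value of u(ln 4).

A = [[4,0],[-3,1]]; eigenvalues λ = 4, 1.
Eigenvectors: (1,-1) for λ=4, (0,-1) for λ=1.
From the initial condition, c_1 = 4, c_2 = -7.
u(ln 4) = (4)(4^4)(1) + (-7)(4^1)(0) = 1024.

1024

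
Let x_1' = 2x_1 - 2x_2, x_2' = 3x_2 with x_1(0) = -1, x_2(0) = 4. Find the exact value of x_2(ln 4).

A = [[2,-2],[0,3]]; eigenvalues λ = 3, 2.
Eigenvectors: (-2,1) for λ=3, (1,0) for λ=2.
From the initial condition, c_1 = 4, c_2 = 7.
x_2(ln 4) = (4)(4^3)(1) + (7)(4^2)(0) = 256.

256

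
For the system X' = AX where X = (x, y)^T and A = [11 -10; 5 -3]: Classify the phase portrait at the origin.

A = [[11,-10],[5,-3]]; det(A-λI) = λ^2 - 8λ + 17.
λ = 4 ± i: positive real part.

unstable spiral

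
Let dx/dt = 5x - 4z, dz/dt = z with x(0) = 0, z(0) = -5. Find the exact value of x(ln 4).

A = [[5,-4],[0,1]]; eigenvalues λ = 1, 5.
Eigenvectors: (1,1) for λ=1, (-1,0) for λ=5.
From the initial condition, c_1 = -5, c_2 = -5.
x(ln 4) = (-5)(4^1)(1) + (-5)(4^5)(-1) = 5100.

5100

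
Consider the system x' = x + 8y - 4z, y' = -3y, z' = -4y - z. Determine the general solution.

Coefficient matrix A = [[1, 8, -4], [0, -3, 0], [0, -4, -1]].
det(A - λI) = 0 gives eigenvalues λ = 1, -3, -1.
For λ=1: eigenvector (1,0,0).
For λ=-3: eigenvector (0,1,2).
For λ=-1: eigenvector (2,0,1).
General solution: c_1e^(t)(1,0,0) + c_2e^(-3t)(0,1,2) + c_3e^(-t)(2,0,1).

x(t) = c_1e^(t) + 2c_3e^(-t), y(t) = c_2e^(-3t), z(t) = 2c_2e^(-3t) + c_3e^(-t)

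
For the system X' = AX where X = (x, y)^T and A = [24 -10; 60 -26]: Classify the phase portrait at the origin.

A = [[24,-10],[60,-26]]; det(A-λI) = λ^2 + 2λ - 24.
λ = -6, 4: opposite signs.

saddle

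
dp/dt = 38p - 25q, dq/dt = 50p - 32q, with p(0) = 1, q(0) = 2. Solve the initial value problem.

p(t) = -3e^(3t)sin(5t) + e^(3t)cos(5t), q(t) = -4e^(3t)sin(5t) + 2e^(3t)cos(5t)

Coefficient matrix A = [[38, -25], [50, -32]].
Characteristic polynomial det(A - λI) = λ^2 - 6λ + 34 = 0.
Eigenvalues λ = 3 ± 5i (complex conjugate pair).
For λ=3+5i: an eigenvector is (2,3) - i(-1,-1) = (2 + i, 3 + i).
A real fundamental pair from Re and Im of e^((3+5i)t)v: X_1 = e^(3t)(cos(5t)·(2,3) + sin(5t)·(-1,-1)), X_2 = e^(3t)(sin(5t)·(2,3) - cos(5t)·(-1,-1)).
General solution: c_1X_1 + c_2X_2.
Applying p(0)=1, q(0)=2 gives c_1=1, c_2=-1.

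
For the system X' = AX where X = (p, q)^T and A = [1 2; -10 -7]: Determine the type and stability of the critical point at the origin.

A = [[1,2],[-10,-7]]; det(A-λI) = λ^2 + 6λ + 13.
λ = -3 ± 2i: negative real part.

stable spiral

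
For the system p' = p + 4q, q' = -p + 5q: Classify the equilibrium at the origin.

A = [[1,4],[-1,5]]; det(A-λI) = λ^2 - 6λ + 9.
repeated λ = 3 with a single eigenvector.

unstable improper node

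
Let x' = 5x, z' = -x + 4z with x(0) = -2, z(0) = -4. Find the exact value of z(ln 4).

A = [[5,0],[-1,4]]; eigenvalues λ = 5, 4.
Eigenvectors: (1,-1) for λ=5, (0,1) for λ=4.
From the initial condition, c_1 = -2, c_2 = -6.
z(ln 4) = (-2)(4^5)(-1) + (-6)(4^4)(1) = 512.

512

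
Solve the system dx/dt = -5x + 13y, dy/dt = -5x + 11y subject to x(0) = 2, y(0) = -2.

x(t) = -42e^(3t)sin(t) + 2e^(3t)cos(t), y(t) = -26e^(3t)sin(t) - 2e^(3t)cos(t)

Coefficient matrix A = [[-5, 13], [-5, 11]].
Characteristic polynomial det(A - λI) = λ^2 - 6λ + 10 = 0.
Eigenvalues λ = 3 ± i (complex conjugate pair).
For λ=3+i: an eigenvector is (-3,-2) - i(-2,-1) = (-3 + 2i, -2 + i).
A real fundamental pair from Re and Im of e^((3+i)t)v: X_1 = e^(3t)(cos(t)·(-3,-2) + sin(t)·(-2,-1)), X_2 = e^(3t)(sin(t)·(-3,-2) - cos(t)·(-2,-1)).
General solution: c_1X_1 + c_2X_2.
Applying x(0)=2, y(0)=-2 gives c_1=6, c_2=10.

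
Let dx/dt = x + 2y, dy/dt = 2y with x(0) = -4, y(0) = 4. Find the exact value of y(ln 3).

A = [[1,2],[0,2]]; eigenvalues λ = 2, 1.
Eigenvectors: (-2,-1) for λ=2, (1,0) for λ=1.
From the initial condition, c_1 = -4, c_2 = -12.
y(ln 3) = (-4)(3^2)(-1) + (-12)(3^1)(0) = 36.

36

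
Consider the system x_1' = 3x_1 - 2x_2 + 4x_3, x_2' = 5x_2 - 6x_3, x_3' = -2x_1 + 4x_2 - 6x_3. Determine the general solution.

Coefficient matrix A = [[3, -2, 4], [0, 5, -6], [-2, 4, -6]].
det(A - λI) = 0 gives eigenvalues λ = 1, -1, 2.
For λ=1: eigenvector (1,-3,-2).
For λ=-1: eigenvector (1,-2,-2).
For λ=2: eigenvector (0,2,1).
General solution: K_1e^(t)(1,-3,-2) + K_2e^(-t)(1,-2,-2) + K_3e^(2t)(0,2,1).

x_1(t) = K_1e^(t) + K_2e^(-t), x_2(t) = -3K_1e^(t) - 2K_2e^(-t) + 2K_3e^(2t), x_3(t) = -2K_1e^(t) - 2K_2e^(-t) + K_3e^(2t)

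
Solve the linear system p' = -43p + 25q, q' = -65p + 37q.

p(t) = C_1e^(-3t)sin(5t) - 2C_1e^(-3t)cos(5t) - 2C_2e^(-3t)sin(5t) - C_2e^(-3t)cos(5t), q(t) = 2C_1e^(-3t)sin(5t) - 3C_1e^(-3t)cos(5t) - 3C_2e^(-3t)sin(5t) - 2C_2e^(-3t)cos(5t)

Coefficient matrix A = [[-43, 25], [-65, 37]].
Characteristic polynomial det(A - λI) = λ^2 + 6λ + 34 = 0.
Eigenvalues λ = -3 ± 5i (complex conjugate pair).
For λ=-3+5i: an eigenvector is (-2,-3) - i(1,2) = (-2 - i, -3 - 2i).
A real fundamental pair from Re and Im of e^((-3+5i)t)v: X_1 = e^(-3t)(cos(5t)·(-2,-3) + sin(5t)·(1,2)), X_2 = e^(-3t)(sin(5t)·(-2,-3) - cos(5t)·(1,2)).
General solution: C_1X_1 + C_2X_2.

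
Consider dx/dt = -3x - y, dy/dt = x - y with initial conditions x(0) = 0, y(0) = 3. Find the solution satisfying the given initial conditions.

x(t) = -3te^(-2t), y(t) = 3te^(-2t) + 3e^(-2t)

Coefficient matrix A = [[-3, -1], [1, -1]].
Characteristic polynomial det(A - λI) = λ^2 + 4λ + 4 = 0.
Single eigenvalue λ = -2 with algebraic multiplicity 2.
Eigenvector v = (-1,1); generalized eigenvector w with (A-λI)w=v is (-2,3).
General solution: e^(-2t)[K_1·v + K_2·(t·v + w)].
Applying x(0)=0, y(0)=3 gives K_1=-6, K_2=3.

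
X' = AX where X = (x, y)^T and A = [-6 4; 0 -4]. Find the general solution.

x(t) = -2C_1e^(-4t) + C_2e^(-6t), y(t) = -C_1e^(-4t)

Coefficient matrix A = [[-6, 4], [0, -4]].
Characteristic polynomial det(A - λI) = λ^2 + 10λ + 24 = 0.
Eigenvalues λ = -4, -6.
For λ=-4: (A-λI) row 1 is [-2, 4], so an eigenvector is (-2, -1).
For λ=-6: (A-λI) row 1 is [0, 4], so an eigenvector is (1, 0).
General solution: C_1e^(-4t)(-2,-1) + C_2e^(-6t)(1,0).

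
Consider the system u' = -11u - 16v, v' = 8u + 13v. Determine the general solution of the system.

u(t) = -2c_1e^(-3t) - c_2e^(5t), v(t) = c_1e^(-3t) + c_2e^(5t)

Coefficient matrix A = [[-11, -16], [8, 13]].
Characteristic polynomial det(A - λI) = λ^2 - 2λ - 15 = 0.
Eigenvalues λ = -3, 5.
For λ=-3: (A-λI) row 1 is [-8, -16], so an eigenvector is (-2, 1).
For λ=5: (A-λI) row 1 is [-16, -16], so an eigenvector is (-1, 1).
General solution: c_1e^(-3t)(-2,1) + c_2e^(5t)(-1,1).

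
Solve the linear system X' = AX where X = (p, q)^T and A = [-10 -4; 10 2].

p(t) = -K_1e^(-4t)sin(2t) - K_1e^(-4t)cos(2t) - K_2e^(-4t)sin(2t) + K_2e^(-4t)cos(2t), q(t) = K_1e^(-4t)sin(2t) + 2K_1e^(-4t)cos(2t) + 2K_2e^(-4t)sin(2t) - K_2e^(-4t)cos(2t)

Coefficient matrix A = [[-10, -4], [10, 2]].
Characteristic polynomial det(A - λI) = λ^2 + 8λ + 20 = 0.
Eigenvalues λ = -4 ± 2i (complex conjugate pair).
For λ=-4+2i: an eigenvector is (-1,2) - i(-1,1) = (-1 + i, 2 - i).
A real fundamental pair from Re and Im of e^((-4+2i)t)v: X_1 = e^(-4t)(cos(2t)·(-1,2) + sin(2t)·(-1,1)), X_2 = e^(-4t)(sin(2t)·(-1,2) - cos(2t)·(-1,1)).
General solution: K_1X_1 + K_2X_2.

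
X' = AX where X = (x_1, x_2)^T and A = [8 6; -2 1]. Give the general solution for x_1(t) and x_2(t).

Coefficient matrix A = [[8, 6], [-2, 1]].
Characteristic polynomial det(A - λI) = λ^2 - 9λ + 20 = 0.
Eigenvalues λ = 5, 4.
For λ=5: (A-λI) row 1 is [3, 6], so an eigenvector is (2, -1).
For λ=4: (A-λI) row 1 is [4, 6], so an eigenvector is (3, -2).
General solution: K_1e^(5t)(2,-1) + K_2e^(4t)(3,-2).

x_1(t) = 2K_1e^(5t) + 3K_2e^(4t), x_2(t) = -K_1e^(5t) - 2K_2e^(4t)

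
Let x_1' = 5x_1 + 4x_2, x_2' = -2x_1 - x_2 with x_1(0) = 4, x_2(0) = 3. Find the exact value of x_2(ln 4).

A = [[5,4],[-2,-1]]; eigenvalues λ = 3, 1.
Eigenvectors: (2,-1) for λ=3, (1,-1) for λ=1.
From the initial condition, c_1 = 7, c_2 = -10.
x_2(ln 4) = (7)(4^3)(-1) + (-10)(4^1)(-1) = -408.

-408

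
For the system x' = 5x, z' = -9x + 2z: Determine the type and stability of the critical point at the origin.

A = [[5,0],[-9,2]]; det(A-λI) = λ^2 - 7λ + 10.
λ = 2, 5: both positive.

unstable node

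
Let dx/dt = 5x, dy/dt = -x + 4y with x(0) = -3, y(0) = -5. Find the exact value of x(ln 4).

-3072

A = [[5,0],[-1,4]]; eigenvalues λ = 5, 4.
Eigenvectors: (-1,1) for λ=5, (0,-1) for λ=4.
From the initial condition, c_1 = 3, c_2 = 8.
x(ln 4) = (3)(4^5)(-1) + (8)(4^4)(0) = -3072.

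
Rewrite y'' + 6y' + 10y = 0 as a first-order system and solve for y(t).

Let x_1 = y, x_2 = y'. Then x_1' = x_2 and x_2' = -10x_1 - 6x_2.
A = [[0,1],[-10,-6]]; det(A-λI) = λ^2 + 6λ + 10.
Eigenvalues λ = -3 ± i.

y(t) = c_1e^(-3t)cos(t) + c_2e^(-3t)sin(t)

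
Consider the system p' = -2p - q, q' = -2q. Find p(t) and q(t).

Coefficient matrix A = [[-2, -1], [0, -2]].
Characteristic polynomial det(A - λI) = λ^2 + 4λ + 4 = 0.
Single eigenvalue λ = -2 with algebraic multiplicity 2.
Eigenvector v = (-1,0); generalized eigenvector w with (A-λI)w=v is (1,1).
General solution: e^(-2t)[C_1·v + C_2·(t·v + w)].

p(t) = -C_1e^(-2t) - C_2te^(-2t) + C_2e^(-2t), q(t) = C_2e^(-2t)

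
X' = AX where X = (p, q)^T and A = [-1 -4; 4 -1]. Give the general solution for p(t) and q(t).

Coefficient matrix A = [[-1, -4], [4, -1]].
Characteristic polynomial det(A - λI) = λ^2 + 2λ + 17 = 0.
Eigenvalues λ = -1 ± 4i (complex conjugate pair).
For λ=-1+4i: an eigenvector is (0,1) - i(-1,0) = (0 + i, 1).
A real fundamental pair from Re and Im of e^((-1+4i)t)v: X_1 = e^(-t)(cos(4t)·(0,1) + sin(4t)·(-1,0)), X_2 = e^(-t)(sin(4t)·(0,1) - cos(4t)·(-1,0)).
General solution: K_1X_1 + K_2X_2.

p(t) = -K_1e^(-t)sin(4t) + K_2e^(-t)cos(4t), q(t) = K_1e^(-t)cos(4t) + K_2e^(-t)sin(4t)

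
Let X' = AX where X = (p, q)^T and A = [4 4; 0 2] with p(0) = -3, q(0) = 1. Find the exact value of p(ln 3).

-99

A = [[4,4],[0,2]]; eigenvalues λ = 2, 4.
Eigenvectors: (2,-1) for λ=2, (1,0) for λ=4.
From the initial condition, c_1 = -1, c_2 = -1.
p(ln 3) = (-1)(3^2)(2) + (-1)(3^4)(1) = -99.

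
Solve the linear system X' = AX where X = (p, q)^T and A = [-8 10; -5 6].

p(t) = -3K_1e^(-t)sin(t) - K_1e^(-t)cos(t) - K_2e^(-t)sin(t) + 3K_2e^(-t)cos(t), q(t) = -2K_1e^(-t)sin(t) - K_1e^(-t)cos(t) - K_2e^(-t)sin(t) + 2K_2e^(-t)cos(t)

Coefficient matrix A = [[-8, 10], [-5, 6]].
Characteristic polynomial det(A - λI) = λ^2 + 2λ + 2 = 0.
Eigenvalues λ = -1 ± i (complex conjugate pair).
For λ=-1+i: an eigenvector is (-1,-1) - i(-3,-2) = (-1 + 3i, -1 + 2i).
A real fundamental pair from Re and Im of e^((-1+i)t)v: X_1 = e^(-t)(cos(t)·(-1,-1) + sin(t)·(-3,-2)), X_2 = e^(-t)(sin(t)·(-1,-1) - cos(t)·(-3,-2)).
General solution: K_1X_1 + K_2X_2.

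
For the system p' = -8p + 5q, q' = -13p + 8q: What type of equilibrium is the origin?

A = [[-8,5],[-13,8]]; det(A-λI) = λ^2 + 1.
λ = 0 ± i: zero real part.

center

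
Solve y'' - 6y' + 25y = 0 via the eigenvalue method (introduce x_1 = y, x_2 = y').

Let x_1 = y, x_2 = y'. Then x_1' = x_2 and x_2' = -25x_1 + 6x_2.
A = [[0,1],[-25,6]]; det(A-λI) = λ^2 - 6λ + 25.
Eigenvalues λ = 3 ± 4i.

y(t) = C_1e^(3t)cos(4t) + C_2e^(3t)sin(4t)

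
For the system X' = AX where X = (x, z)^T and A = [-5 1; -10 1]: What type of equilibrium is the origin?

A = [[-5,1],[-10,1]]; det(A-λI) = λ^2 + 4λ + 5.
λ = -2 ± i: negative real part.

stable spiral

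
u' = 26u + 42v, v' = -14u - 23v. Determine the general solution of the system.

Coefficient matrix A = [[26, 42], [-14, -23]].
Characteristic polynomial det(A - λI) = λ^2 - 3λ - 10 = 0.
Eigenvalues λ = -2, 5.
For λ=-2: (A-λI) row 1 is [28, 42], so an eigenvector is (-3, 2).
For λ=5: (A-λI) row 1 is [21, 42], so an eigenvector is (2, -1).
General solution: K_1e^(-2t)(-3,2) + K_2e^(5t)(2,-1).

u(t) = -3K_1e^(-2t) + 2K_2e^(5t), v(t) = 2K_1e^(-2t) - K_2e^(5t)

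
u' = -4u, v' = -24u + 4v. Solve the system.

Coefficient matrix A = [[-4, 0], [-24, 4]].
Characteristic polynomial det(A - λI) = λ^2 - 16 = 0.
Eigenvalues λ = -4, 4.
For λ=-4: (A-λI) row 2 is [-24, 8], so an eigenvector is (-1, -3).
For λ=4: (A-λI) row 1 is [-8, 0], so an eigenvector is (0, 1).
General solution: C_1e^(-4t)(-1,-3) + C_2e^(4t)(0,1).

u(t) = -C_1e^(-4t), v(t) = -3C_1e^(-4t) + C_2e^(4t)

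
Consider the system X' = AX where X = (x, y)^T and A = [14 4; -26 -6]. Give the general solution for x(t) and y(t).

Coefficient matrix A = [[14, 4], [-26, -6]].
Characteristic polynomial det(A - λI) = λ^2 - 8λ + 20 = 0.
Eigenvalues λ = 4 ± 2i (complex conjugate pair).
For λ=4+2i: an eigenvector is (1,-2) - i(1,-3) = (1 - i, -2 + 3i).
A real fundamental pair from Re and Im of e^((4+2i)t)v: X_1 = e^(4t)(cos(2t)·(1,-2) + sin(2t)·(1,-3)), X_2 = e^(4t)(sin(2t)·(1,-2) - cos(2t)·(1,-3)).
General solution: c_1X_1 + c_2X_2.

x(t) = c_1e^(4t)sin(2t) + c_1e^(4t)cos(2t) + c_2e^(4t)sin(2t) - c_2e^(4t)cos(2t), y(t) = -3c_1e^(4t)sin(2t) - 2c_1e^(4t)cos(2t) - 2c_2e^(4t)sin(2t) + 3c_2e^(4t)cos(2t)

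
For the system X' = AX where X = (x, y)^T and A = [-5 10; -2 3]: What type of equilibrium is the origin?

A = [[-5,10],[-2,3]]; det(A-λI) = λ^2 + 2λ + 5.
λ = -1 ± 2i: negative real part.

stable spiral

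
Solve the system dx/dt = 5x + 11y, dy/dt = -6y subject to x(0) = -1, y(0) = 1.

x(t) = -e^(-6t), y(t) = e^(-6t)

Coefficient matrix A = [[5, 11], [0, -6]].
Characteristic polynomial det(A - λI) = λ^2 + λ - 30 = 0.
Eigenvalues λ = -6, 5.
For λ=-6: (A-λI) row 1 is [11, 11], so an eigenvector is (-1, 1).
For λ=5: (A-λI) row 1 is [0, 11], so an eigenvector is (1, 0).
General solution: K_1e^(-6t)(-1,1) + K_2e^(5t)(1,0).
Applying x(0)=-1, y(0)=1 gives K_1=1, K_2=0.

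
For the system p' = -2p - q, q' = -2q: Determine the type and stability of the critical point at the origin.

A = [[-2,-1],[0,-2]]; det(A-λI) = λ^2 + 4λ + 4.
repeated λ = -2 with a single eigenvector.

stable improper node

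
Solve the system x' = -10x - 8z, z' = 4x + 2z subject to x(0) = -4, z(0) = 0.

Coefficient matrix A = [[-10, -8], [4, 2]].
Characteristic polynomial det(A - λI) = λ^2 + 8λ + 12 = 0.
Eigenvalues λ = -2, -6.
For λ=-2: (A-λI) row 1 is [-8, -8], so an eigenvector is (1, -1).
For λ=-6: (A-λI) row 1 is [-4, -8], so an eigenvector is (-2, 1).
General solution: c_1e^(-2t)(1,-1) + c_2e^(-6t)(-2,1).
Applying x(0)=-4, z(0)=0 gives c_1=4, c_2=4.

x(t) = 4e^(-2t) - 8e^(-6t), z(t) = -4e^(-2t) + 4e^(-6t)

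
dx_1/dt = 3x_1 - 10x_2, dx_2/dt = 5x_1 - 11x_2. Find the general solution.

Coefficient matrix A = [[3, -10], [5, -11]].
Characteristic polynomial det(A - λI) = λ^2 + 8λ + 17 = 0.
Eigenvalues λ = -4 ± i (complex conjugate pair).
For λ=-4+i: an eigenvector is (-3,-2) - i(-1,-1) = (-3 + i, -2 + i).
A real fundamental pair from Re and Im of e^((-4+i)t)v: X_1 = e^(-4t)(cos(t)·(-3,-2) + sin(t)·(-1,-1)), X_2 = e^(-4t)(sin(t)·(-3,-2) - cos(t)·(-1,-1)).
General solution: c_1X_1 + c_2X_2.

x_1(t) = -c_1e^(-4t)sin(t) - 3c_1e^(-4t)cos(t) - 3c_2e^(-4t)sin(t) + c_2e^(-4t)cos(t), x_2(t) = -c_1e^(-4t)sin(t) - 2c_1e^(-4t)cos(t) - 2c_2e^(-4t)sin(t) + c_2e^(-4t)cos(t)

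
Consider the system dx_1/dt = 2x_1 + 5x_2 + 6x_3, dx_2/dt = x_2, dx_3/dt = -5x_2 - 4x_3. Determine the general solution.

x_1(t) = -K_1e^(-4t) + K_2e^(t) + K_3e^(2t), x_2(t) = K_2e^(t), x_3(t) = K_1e^(-4t) - K_2e^(t)

Coefficient matrix A = [[2, 5, 6], [0, 1, 0], [0, -5, -4]].
det(A - λI) = 0 gives eigenvalues λ = -4, 1, 2.
For λ=-4: eigenvector (-1,0,1).
For λ=1: eigenvector (1,1,-1).
For λ=2: eigenvector (1,0,0).
General solution: K_1e^(-4t)(-1,0,1) + K_2e^(t)(1,1,-1) + K_3e^(2t)(1,0,0).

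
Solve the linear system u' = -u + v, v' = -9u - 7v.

Coefficient matrix A = [[-1, 1], [-9, -7]].
Characteristic polynomial det(A - λI) = λ^2 + 8λ + 16 = 0.
Single eigenvalue λ = -4 with algebraic multiplicity 2.
Eigenvector v = (-1,3); generalized eigenvector w with (A-λI)w=v is (-1,2).
General solution: e^(-4t)[c_1·v + c_2·(t·v + w)].

u(t) = -c_1e^(-4t) - c_2te^(-4t) - c_2e^(-4t), v(t) = 3c_1e^(-4t) + 3c_2te^(-4t) + 2c_2e^(-4t)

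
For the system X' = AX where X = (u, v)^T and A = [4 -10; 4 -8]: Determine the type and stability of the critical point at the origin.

stable spiral

A = [[4,-10],[4,-8]]; det(A-λI) = λ^2 + 4λ + 8.
λ = -2 ± 2i: negative real part.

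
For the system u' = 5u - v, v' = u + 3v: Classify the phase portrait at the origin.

unstable improper node

A = [[5,-1],[1,3]]; det(A-λI) = λ^2 - 8λ + 16.
repeated λ = 4 with a single eigenvector.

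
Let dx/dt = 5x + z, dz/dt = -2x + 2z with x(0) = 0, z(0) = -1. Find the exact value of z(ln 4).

128

A = [[5,1],[-2,2]]; eigenvalues λ = 4, 3.
Eigenvectors: (1,-1) for λ=4, (1,-2) for λ=3.
From the initial condition, c_1 = -1, c_2 = 1.
z(ln 4) = (-1)(4^4)(-1) + (1)(4^3)(-2) = 128.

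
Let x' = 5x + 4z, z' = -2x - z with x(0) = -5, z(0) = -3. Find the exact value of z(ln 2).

A = [[5,4],[-2,-1]]; eigenvalues λ = 3, 1.
Eigenvectors: (2,-1) for λ=3, (-1,1) for λ=1.
From the initial condition, c_1 = -8, c_2 = -11.
z(ln 2) = (-8)(2^3)(-1) + (-11)(2^1)(1) = 42.

42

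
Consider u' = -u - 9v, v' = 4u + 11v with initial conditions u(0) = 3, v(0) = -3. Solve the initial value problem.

Coefficient matrix A = [[-1, -9], [4, 11]].
Characteristic polynomial det(A - λI) = λ^2 - 10λ + 25 = 0.
Single eigenvalue λ = 5 with algebraic multiplicity 2.
Eigenvector v = (-3,2); generalized eigenvector w with (A-λI)w=v is (2,-1).
General solution: e^(5t)[K_1·v + K_2·(t·v + w)].
Applying u(0)=3, v(0)=-3 gives K_1=-3, K_2=-3.

u(t) = 9te^(5t) + 3e^(5t), v(t) = -6te^(5t) - 3e^(5t)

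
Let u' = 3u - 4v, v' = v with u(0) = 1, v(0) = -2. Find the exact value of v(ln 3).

-6

A = [[3,-4],[0,1]]; eigenvalues λ = 3, 1.
Eigenvectors: (-1,0) for λ=3, (2,1) for λ=1.
From the initial condition, c_1 = -5, c_2 = -2.
v(ln 3) = (-5)(3^3)(0) + (-2)(3^1)(1) = -6.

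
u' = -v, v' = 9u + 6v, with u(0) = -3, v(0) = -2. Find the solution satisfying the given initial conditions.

Coefficient matrix A = [[0, -1], [9, 6]].
Characteristic polynomial det(A - λI) = λ^2 - 6λ + 9 = 0.
Single eigenvalue λ = 3 with algebraic multiplicity 2.
Eigenvector v = (-1,3); generalized eigenvector w with (A-λI)w=v is (1,-2).
General solution: e^(3t)[K_1·v + K_2·(t·v + w)].
Applying u(0)=-3, v(0)=-2 gives K_1=-8, K_2=-11.

u(t) = 11te^(3t) - 3e^(3t), v(t) = -33te^(3t) - 2e^(3t)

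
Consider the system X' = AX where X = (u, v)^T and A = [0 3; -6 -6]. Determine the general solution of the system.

u(t) = -K_1e^(-3t)sin(3t) + K_2e^(-3t)cos(3t), v(t) = K_1e^(-3t)sin(3t) - K_1e^(-3t)cos(3t) - K_2e^(-3t)sin(3t) - K_2e^(-3t)cos(3t)

Coefficient matrix A = [[0, 3], [-6, -6]].
Characteristic polynomial det(A - λI) = λ^2 + 6λ + 18 = 0.
Eigenvalues λ = -3 ± 3i (complex conjugate pair).
For λ=-3+3i: an eigenvector is (0,-1) - i(-1,1) = (0 + i, -1 - i).
A real fundamental pair from Re and Im of e^((-3+3i)t)v: X_1 = e^(-3t)(cos(3t)·(0,-1) + sin(3t)·(-1,1)), X_2 = e^(-3t)(sin(3t)·(0,-1) - cos(3t)·(-1,1)).
General solution: K_1X_1 + K_2X_2.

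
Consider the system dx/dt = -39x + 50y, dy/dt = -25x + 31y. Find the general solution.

Coefficient matrix A = [[-39, 50], [-25, 31]].
Characteristic polynomial det(A - λI) = λ^2 + 8λ + 41 = 0.
Eigenvalues λ = -4 ± 5i (complex conjugate pair).
For λ=-4+5i: an eigenvector is (1,1) - i(3,2) = (1 - 3i, 1 - 2i).
A real fundamental pair from Re and Im of e^((-4+5i)t)v: X_1 = e^(-4t)(cos(5t)·(1,1) + sin(5t)·(3,2)), X_2 = e^(-4t)(sin(5t)·(1,1) - cos(5t)·(3,2)).
General solution: C_1X_1 + C_2X_2.

x(t) = 3C_1e^(-4t)sin(5t) + C_1e^(-4t)cos(5t) + C_2e^(-4t)sin(5t) - 3C_2e^(-4t)cos(5t), y(t) = 2C_1e^(-4t)sin(5t) + C_1e^(-4t)cos(5t) + C_2e^(-4t)sin(5t) - 2C_2e^(-4t)cos(5t)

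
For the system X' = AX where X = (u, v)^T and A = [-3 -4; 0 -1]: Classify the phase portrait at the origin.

stable node

A = [[-3,-4],[0,-1]]; det(A-λI) = λ^2 + 4λ + 3.
λ = -3, -1: both negative.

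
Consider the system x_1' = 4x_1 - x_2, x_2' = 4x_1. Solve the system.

Coefficient matrix A = [[4, -1], [4, 0]].
Characteristic polynomial det(A - λI) = λ^2 - 4λ + 4 = 0.
Single eigenvalue λ = 2 with algebraic multiplicity 2.
Eigenvector v = (1,2); generalized eigenvector w with (A-λI)w=v is (1,1).
General solution: e^(2t)[K_1·v + K_2·(t·v + w)].

x_1(t) = K_1e^(2t) + K_2te^(2t) + K_2e^(2t), x_2(t) = 2K_1e^(2t) + 2K_2te^(2t) + K_2e^(2t)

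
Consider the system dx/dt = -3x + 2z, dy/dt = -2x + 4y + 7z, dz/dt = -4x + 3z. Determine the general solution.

Coefficient matrix A = [[-3, 0, 2], [-2, 4, 7], [-4, 0, 3]].
det(A - λI) = 0 gives eigenvalues λ = -1, 4, 1.
For λ=-1: eigenvector (1,-1,1).
For λ=4: eigenvector (0,1,0).
For λ=1: eigenvector (-1,4,-2).
General solution: c_1e^(-t)(1,-1,1) + c_2e^(4t)(0,1,0) + c_3e^(t)(-1,4,-2).

x(t) = c_1e^(-t) - c_3e^(t), y(t) = -c_1e^(-t) + c_2e^(4t) + 4c_3e^(t), z(t) = c_1e^(-t) - 2c_3e^(t)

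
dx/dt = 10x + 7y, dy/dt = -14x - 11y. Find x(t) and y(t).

x(t) = -K_1e^(3t) + K_2e^(-4t), y(t) = K_1e^(3t) - 2K_2e^(-4t)

Coefficient matrix A = [[10, 7], [-14, -11]].
Characteristic polynomial det(A - λI) = λ^2 + λ - 12 = 0.
Eigenvalues λ = 3, -4.
For λ=3: (A-λI) row 1 is [7, 7], so an eigenvector is (-1, 1).
For λ=-4: (A-λI) row 1 is [14, 7], so an eigenvector is (1, -2).
General solution: K_1e^(3t)(-1,1) + K_2e^(-4t)(1,-2).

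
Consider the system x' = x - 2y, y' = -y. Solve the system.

Coefficient matrix A = [[1, -2], [0, -1]].
Characteristic polynomial det(A - λI) = λ^2 - 1 = 0.
Eigenvalues λ = 1, -1.
For λ=1: (A-λI) row 1 is [0, -2], so an eigenvector is (1, 0).
For λ=-1: (A-λI) row 1 is [2, -2], so an eigenvector is (-1, -1).
General solution: K_1e^(t)(1,0) + K_2e^(-t)(-1,-1).

x(t) = K_1e^(t) - K_2e^(-t), y(t) = -K_2e^(-t)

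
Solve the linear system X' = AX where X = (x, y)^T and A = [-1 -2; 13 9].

Coefficient matrix A = [[-1, -2], [13, 9]].
Characteristic polynomial det(A - λI) = λ^2 - 8λ + 17 = 0.
Eigenvalues λ = 4 ± i (complex conjugate pair).
For λ=4+i: an eigenvector is (-1,2) - i(1,-3) = (-1 - i, 2 + 3i).
A real fundamental pair from Re and Im of e^((4+i)t)v: X_1 = e^(4t)(cos(t)·(-1,2) + sin(t)·(1,-3)), X_2 = e^(4t)(sin(t)·(-1,2) - cos(t)·(1,-3)).
General solution: C_1X_1 + C_2X_2.

x(t) = C_1e^(4t)sin(t) - C_1e^(4t)cos(t) - C_2e^(4t)sin(t) - C_2e^(4t)cos(t), y(t) = -3C_1e^(4t)sin(t) + 2C_1e^(4t)cos(t) + 2C_2e^(4t)sin(t) + 3C_2e^(4t)cos(t)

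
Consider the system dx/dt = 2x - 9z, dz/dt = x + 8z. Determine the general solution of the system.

x(t) = -3C_1e^(5t) - 3C_2te^(5t) - 2C_2e^(5t), z(t) = C_1e^(5t) + C_2te^(5t) + C_2e^(5t)

Coefficient matrix A = [[2, -9], [1, 8]].
Characteristic polynomial det(A - λI) = λ^2 - 10λ + 25 = 0.
Single eigenvalue λ = 5 with algebraic multiplicity 2.
Eigenvector v = (-3,1); generalized eigenvector w with (A-λI)w=v is (-2,1).
General solution: e^(5t)[C_1·v + C_2·(t·v + w)].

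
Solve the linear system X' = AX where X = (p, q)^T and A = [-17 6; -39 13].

Coefficient matrix A = [[-17, 6], [-39, 13]].
Characteristic polynomial det(A - λI) = λ^2 + 4λ + 13 = 0.
Eigenvalues λ = -2 ± 3i (complex conjugate pair).
For λ=-2+3i: an eigenvector is (1,3) - i(1,2) = (1 - i, 3 - 2i).
A real fundamental pair from Re and Im of e^((-2+3i)t)v: X_1 = e^(-2t)(cos(3t)·(1,3) + sin(3t)·(1,2)), X_2 = e^(-2t)(sin(3t)·(1,3) - cos(3t)·(1,2)).
General solution: C_1X_1 + C_2X_2.

p(t) = C_1e^(-2t)sin(3t) + C_1e^(-2t)cos(3t) + C_2e^(-2t)sin(3t) - C_2e^(-2t)cos(3t), q(t) = 2C_1e^(-2t)sin(3t) + 3C_1e^(-2t)cos(3t) + 3C_2e^(-2t)sin(3t) - 2C_2e^(-2t)cos(3t)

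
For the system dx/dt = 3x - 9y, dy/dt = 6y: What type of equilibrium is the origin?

A = [[3,-9],[0,6]]; det(A-λI) = λ^2 - 9λ + 18.
λ = 6, 3: both positive.

unstable node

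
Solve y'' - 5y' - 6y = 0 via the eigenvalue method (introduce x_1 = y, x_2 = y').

y(t) = C_1e^(-t) + C_2e^(6t)

Let x_1 = y, x_2 = y'. Then x_1' = x_2 and x_2' = 6x_1 + 5x_2.
A = [[0,1],[6,5]]; det(A-λI) = λ^2 - 5λ - 6.
Eigenvalues λ = -1, 6 with eigenvectors (1,-1), (1,6).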